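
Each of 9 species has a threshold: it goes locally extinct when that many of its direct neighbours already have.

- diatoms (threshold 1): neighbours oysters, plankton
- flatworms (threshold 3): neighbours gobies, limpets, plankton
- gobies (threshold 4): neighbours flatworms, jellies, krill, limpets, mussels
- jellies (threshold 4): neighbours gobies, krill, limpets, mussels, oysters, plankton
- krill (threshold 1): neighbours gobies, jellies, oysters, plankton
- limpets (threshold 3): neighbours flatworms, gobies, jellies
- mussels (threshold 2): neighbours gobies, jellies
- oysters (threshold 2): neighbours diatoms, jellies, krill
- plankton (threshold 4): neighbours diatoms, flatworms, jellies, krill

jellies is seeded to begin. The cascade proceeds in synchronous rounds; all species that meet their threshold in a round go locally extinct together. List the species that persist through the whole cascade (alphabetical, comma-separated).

Round 1 — jellies goes locally extinct (initial).
Round 2 — checking thresholds:
  gobies: 1 of 5 neighbours < 4, holds.
  krill: 1 of 4 neighbours ≥ 1, goes locally extinct.
  limpets: 1 of 3 neighbours < 3, holds.
  mussels: 1 of 2 neighbours < 2, holds.
  oysters: 1 of 3 neighbours < 2, holds.
  plankton: 1 of 4 neighbours < 4, holds.
Round 3 — checking thresholds:
  gobies: 2 of 5 neighbours < 4, holds.
  limpets: 1 of 3 neighbours < 3, holds.
  mussels: 1 of 2 neighbours < 2, holds.
  oysters: 2 of 3 neighbours ≥ 2, goes locally extinct.
  plankton: 2 of 4 neighbours < 4, holds.
Round 4 — checking thresholds:
  diatoms: 1 of 2 neighbours ≥ 1, goes locally extinct.
  gobies: 2 of 5 neighbours < 4, holds.
  limpets: 1 of 3 neighbours < 3, holds.
  mussels: 1 of 2 neighbours < 2, holds.
  plankton: 2 of 4 neighbours < 4, holds.
Round 5 — no new extinctions; cascade stops.

flatworms, gobies, limpets, mussels, plankton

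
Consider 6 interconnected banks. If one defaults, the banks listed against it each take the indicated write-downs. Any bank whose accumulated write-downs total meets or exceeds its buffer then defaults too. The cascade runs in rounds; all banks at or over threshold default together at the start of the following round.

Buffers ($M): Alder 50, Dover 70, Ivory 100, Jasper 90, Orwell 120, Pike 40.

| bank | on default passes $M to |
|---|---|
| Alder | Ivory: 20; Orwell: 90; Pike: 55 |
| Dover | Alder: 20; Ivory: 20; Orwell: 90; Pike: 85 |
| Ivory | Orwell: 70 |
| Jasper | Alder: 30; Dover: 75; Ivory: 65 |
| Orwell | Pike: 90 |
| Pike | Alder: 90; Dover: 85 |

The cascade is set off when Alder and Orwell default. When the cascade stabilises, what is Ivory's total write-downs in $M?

Round 1 — Alder, Orwell default (initial).
  Ivory: +20 → 20 < 100
  Pike: +55+90 → 145 ≥ 40
Round 2 — Pike defaults.
  Dover: +85 → 85 ≥ 70
Round 3 — Dover defaults.
  Ivory: +20 → 40 < 100
No further defaults.

40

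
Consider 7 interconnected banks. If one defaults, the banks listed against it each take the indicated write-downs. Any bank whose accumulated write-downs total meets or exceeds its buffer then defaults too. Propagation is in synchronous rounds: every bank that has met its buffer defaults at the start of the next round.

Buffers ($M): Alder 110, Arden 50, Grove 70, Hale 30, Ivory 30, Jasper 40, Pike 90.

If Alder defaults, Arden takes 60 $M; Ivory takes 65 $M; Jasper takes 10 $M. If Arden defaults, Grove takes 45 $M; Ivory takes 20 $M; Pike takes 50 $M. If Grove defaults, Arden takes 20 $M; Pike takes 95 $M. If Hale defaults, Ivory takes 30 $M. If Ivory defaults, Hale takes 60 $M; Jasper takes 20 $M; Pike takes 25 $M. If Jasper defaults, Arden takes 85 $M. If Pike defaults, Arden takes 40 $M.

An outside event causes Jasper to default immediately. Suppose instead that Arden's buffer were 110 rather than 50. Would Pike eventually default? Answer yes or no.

With Arden's buffer at 110:
Round 1 — Jasper defaults (initial).
  Arden: +85 → 85 < 110
No further defaults.

no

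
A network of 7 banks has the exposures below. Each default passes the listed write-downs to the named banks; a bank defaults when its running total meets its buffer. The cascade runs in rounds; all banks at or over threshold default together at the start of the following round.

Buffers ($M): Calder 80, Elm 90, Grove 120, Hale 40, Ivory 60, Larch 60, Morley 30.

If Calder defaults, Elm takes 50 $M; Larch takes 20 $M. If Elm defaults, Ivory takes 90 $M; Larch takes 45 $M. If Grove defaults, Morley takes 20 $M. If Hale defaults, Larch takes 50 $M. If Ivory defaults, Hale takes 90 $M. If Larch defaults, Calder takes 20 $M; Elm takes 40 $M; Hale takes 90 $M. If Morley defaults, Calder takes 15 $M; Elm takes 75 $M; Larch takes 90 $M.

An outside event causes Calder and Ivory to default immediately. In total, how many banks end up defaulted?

5

Round 1 — Calder, Ivory default (initial).
  Elm: +50 → 50 < 90
  Hale: +90 → 90 ≥ 40
  Larch: +20 → 20 < 60
Round 2 — Hale defaults.
  Larch: +50 → 70 ≥ 60
Round 3 — Larch defaults.
  Elm: +40 → 90 ≥ 90
Round 4 — Elm defaults.
No further defaults.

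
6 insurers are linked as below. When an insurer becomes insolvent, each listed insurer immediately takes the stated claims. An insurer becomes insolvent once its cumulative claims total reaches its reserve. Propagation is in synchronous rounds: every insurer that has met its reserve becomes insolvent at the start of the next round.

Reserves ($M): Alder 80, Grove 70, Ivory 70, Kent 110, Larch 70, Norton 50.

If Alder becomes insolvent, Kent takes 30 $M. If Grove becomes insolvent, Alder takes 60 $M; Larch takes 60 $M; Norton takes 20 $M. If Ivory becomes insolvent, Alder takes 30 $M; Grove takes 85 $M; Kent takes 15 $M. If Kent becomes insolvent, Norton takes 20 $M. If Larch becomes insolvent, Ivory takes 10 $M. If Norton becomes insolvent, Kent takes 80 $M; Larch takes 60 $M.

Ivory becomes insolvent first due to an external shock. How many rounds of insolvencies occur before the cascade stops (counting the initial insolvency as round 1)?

Round 1 — Ivory becomes insolvent (initial).
  Alder: +30 → 30 < 80
  Grove: +85 → 85 ≥ 70
  Kent: +15 → 15 < 110
Round 2 — Grove becomes insolvent.
  Alder: +60 → 90 ≥ 80
  Larch: +60 → 60 < 70
  Norton: +20 → 20 < 50
Round 3 — Alder becomes insolvent.
  Kent: +30 → 45 < 110
No further insolvencies.

3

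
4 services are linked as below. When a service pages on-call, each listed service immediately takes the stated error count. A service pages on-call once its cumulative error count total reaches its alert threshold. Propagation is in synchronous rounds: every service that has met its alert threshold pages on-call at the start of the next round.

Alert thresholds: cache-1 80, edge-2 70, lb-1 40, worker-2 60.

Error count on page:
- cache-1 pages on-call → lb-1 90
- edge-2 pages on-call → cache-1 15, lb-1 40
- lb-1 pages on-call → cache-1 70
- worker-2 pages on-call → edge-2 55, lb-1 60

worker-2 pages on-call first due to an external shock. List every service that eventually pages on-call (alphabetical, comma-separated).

lb-1, worker-2

Round 1 — worker-2 pages on-call (initial).
  edge-2: +55 → 55 < 70
  lb-1: +60 → 60 ≥ 40
Round 2 — lb-1 pages on-call.
  cache-1: +70 → 70 < 80
No further pages.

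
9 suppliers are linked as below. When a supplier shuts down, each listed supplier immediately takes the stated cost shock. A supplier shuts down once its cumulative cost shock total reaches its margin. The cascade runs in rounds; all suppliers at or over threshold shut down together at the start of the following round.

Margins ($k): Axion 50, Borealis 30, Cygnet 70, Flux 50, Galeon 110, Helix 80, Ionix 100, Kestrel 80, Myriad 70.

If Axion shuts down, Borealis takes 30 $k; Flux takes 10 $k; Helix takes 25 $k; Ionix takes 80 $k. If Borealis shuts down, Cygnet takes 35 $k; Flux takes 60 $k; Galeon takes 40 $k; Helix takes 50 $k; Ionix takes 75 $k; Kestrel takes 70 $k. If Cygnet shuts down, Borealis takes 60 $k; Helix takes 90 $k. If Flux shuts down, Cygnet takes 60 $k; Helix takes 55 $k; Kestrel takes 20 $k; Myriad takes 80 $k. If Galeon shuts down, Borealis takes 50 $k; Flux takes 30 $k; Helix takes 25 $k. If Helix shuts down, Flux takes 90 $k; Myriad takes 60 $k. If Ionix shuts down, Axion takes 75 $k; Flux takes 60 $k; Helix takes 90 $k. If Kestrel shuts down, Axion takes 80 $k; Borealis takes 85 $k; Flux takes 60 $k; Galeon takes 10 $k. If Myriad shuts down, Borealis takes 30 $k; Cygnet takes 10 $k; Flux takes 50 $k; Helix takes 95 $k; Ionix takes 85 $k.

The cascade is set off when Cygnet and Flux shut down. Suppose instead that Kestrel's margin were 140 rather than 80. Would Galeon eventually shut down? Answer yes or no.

With Kestrel's margin at 140:
Round 1 — Cygnet, Flux shut down (initial).
  Borealis: +60 → 60 ≥ 30
  Helix: +90+55 → 145 ≥ 80
  Kestrel: +20 → 20 < 140
  Myriad: +80 → 80 ≥ 70
Round 2 — Borealis, Helix, Myriad shut down.
  Galeon: +40 → 40 < 110
  Ionix: +75+85 → 160 ≥ 100
  Kestrel: +70 → 90 < 140
Round 3 — Ionix shuts down.
  Axion: +75 → 75 ≥ 50
Round 4 — Axion shuts down.
No further shutdowns.

no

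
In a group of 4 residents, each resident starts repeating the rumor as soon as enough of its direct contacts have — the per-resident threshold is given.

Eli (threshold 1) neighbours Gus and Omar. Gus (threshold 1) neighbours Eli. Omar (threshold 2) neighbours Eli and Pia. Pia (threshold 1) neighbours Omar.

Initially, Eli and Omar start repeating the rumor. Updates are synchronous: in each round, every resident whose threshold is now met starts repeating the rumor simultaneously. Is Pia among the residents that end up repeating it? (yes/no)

yes

Round 1 — Eli, Omar start repeating the rumor (initial).
Round 2 — checking thresholds:
  Gus: 1 of 1 neighbours ≥ 1, starts repeating the rumor.
  Pia: 1 of 1 neighbours ≥ 1, starts repeating the rumor.
Round 3 — no new spreads; cascade stops.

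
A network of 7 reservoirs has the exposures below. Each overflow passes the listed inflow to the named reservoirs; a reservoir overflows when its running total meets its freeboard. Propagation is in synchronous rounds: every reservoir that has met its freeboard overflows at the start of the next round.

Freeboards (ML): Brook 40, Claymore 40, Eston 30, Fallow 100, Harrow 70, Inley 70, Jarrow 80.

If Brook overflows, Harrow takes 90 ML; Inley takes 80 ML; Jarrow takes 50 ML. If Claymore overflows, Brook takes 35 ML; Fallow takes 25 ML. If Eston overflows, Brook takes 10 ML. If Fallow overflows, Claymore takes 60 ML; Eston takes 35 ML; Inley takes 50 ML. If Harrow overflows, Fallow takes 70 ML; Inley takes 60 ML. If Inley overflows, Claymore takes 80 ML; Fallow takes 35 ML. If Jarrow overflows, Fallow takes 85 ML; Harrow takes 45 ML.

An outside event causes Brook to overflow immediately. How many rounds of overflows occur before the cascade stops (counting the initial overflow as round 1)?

Round 1 — Brook overflows (initial).
  Harrow: +90 → 90 ≥ 70
  Inley: +80 → 80 ≥ 70
  Jarrow: +50 → 50 < 80
Round 2 — Harrow, Inley overflow.
  Claymore: +80 → 80 ≥ 40
  Fallow: +70+35 → 105 ≥ 100
Round 3 — Claymore, Fallow overflow.
  Eston: +35 → 35 ≥ 30
Round 4 — Eston overflows.
No further overflows.

4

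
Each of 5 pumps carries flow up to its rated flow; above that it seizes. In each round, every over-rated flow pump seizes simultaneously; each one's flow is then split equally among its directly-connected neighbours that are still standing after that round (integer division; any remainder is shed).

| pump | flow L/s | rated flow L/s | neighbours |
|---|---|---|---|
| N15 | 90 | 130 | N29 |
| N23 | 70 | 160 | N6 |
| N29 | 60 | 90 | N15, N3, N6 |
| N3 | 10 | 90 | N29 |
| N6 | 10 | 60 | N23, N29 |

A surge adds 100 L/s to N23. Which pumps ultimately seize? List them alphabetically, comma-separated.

N15, N23, N29, N3, N6

Round 1 — N23 at 170 > 160. N23 seizes.
  N23 sheds 170 L/s to N6: 170 each.
    N6: 10+170 = 180 > 60
Round 2 — N6 seizes.
  N6 sheds 180 L/s to N29: 180 each.
    N29: 60+180 = 240 > 90
Round 3 — N29 seizes.
  N29 sheds 240 L/s to N15, N3: 120 each.
    N15: 90+120 = 210 > 130
    N3: 10+120 = 130 > 90
Round 4 — N15, N3 seize.
  N15 sheds 210 L/s: no online neighbours, lost.
  N3 sheds 130 L/s: no online neighbours, lost.
No further seizures.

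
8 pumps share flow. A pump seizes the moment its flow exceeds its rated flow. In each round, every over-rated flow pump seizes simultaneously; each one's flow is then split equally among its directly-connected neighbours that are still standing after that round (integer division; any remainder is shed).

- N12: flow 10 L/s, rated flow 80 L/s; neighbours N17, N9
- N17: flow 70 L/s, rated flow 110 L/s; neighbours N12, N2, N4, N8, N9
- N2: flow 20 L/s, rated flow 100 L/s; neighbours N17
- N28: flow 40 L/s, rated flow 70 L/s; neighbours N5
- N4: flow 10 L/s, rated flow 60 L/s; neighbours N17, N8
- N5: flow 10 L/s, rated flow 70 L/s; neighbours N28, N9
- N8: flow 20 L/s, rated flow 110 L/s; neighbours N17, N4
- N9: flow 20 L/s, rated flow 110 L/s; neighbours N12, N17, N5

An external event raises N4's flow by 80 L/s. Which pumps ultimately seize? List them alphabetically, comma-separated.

N17, N4

Round 1 — N4 at 90 > 60. N4 seizes.
  N4 sheds 90 L/s to N17, N8: 45 each.
    N17: 70+45 = 115 > 110
    N8: 20+45 = 65 ≤ 110
Round 2 — N17 seizes.
  N17 sheds 115 L/s to N12, N2, N8, N9: 28 each (3 lost).
    N12: 10+28 = 38 ≤ 80
    N2: 20+28 = 48 ≤ 100
    N8: 65+28 = 93 ≤ 110
    N9: 20+28 = 48 ≤ 110
No further seizures.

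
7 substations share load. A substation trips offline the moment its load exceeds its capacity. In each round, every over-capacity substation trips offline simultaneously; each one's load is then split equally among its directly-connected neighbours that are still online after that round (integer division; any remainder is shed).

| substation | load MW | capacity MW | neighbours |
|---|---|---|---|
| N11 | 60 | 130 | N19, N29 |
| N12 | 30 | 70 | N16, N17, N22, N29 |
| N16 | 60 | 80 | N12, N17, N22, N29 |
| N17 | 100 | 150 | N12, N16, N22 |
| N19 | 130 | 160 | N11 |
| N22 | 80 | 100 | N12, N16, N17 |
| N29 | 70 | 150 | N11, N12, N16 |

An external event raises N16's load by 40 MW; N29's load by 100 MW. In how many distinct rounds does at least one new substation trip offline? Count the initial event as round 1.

Round 1 — N16 at 100 > 80; N29 at 170 > 150. N16, N29 trip offline.
  N16 sheds 100 MW to N12, N17, N22: 33 each (1 lost).
    N12: 30+33 = 63 ≤ 70
    N17: 100+33 = 133 ≤ 150
    N22: 80+33 = 113 > 100
  N29 sheds 170 MW to N11, N12: 85 each.
    N11: 60+85 = 145 > 130
    N12: 63+85 = 148 > 70
Round 2 — N11, N12, N22 trip offline.
  N11 sheds 145 MW to N19: 145 each.
    N19: 130+145 = 275 > 160
  N12 sheds 148 MW to N17: 148 each.
    N17: 133+148 = 281 > 150
  N22 sheds 113 MW to N17: 113 each.
    N17: 281+113 = 394 > 150
Round 3 — N17, N19 trip offline.
  N17 sheds 394 MW: no online neighbours, lost.
  N19 sheds 275 MW: no online neighbours, lost.
No further trips.

3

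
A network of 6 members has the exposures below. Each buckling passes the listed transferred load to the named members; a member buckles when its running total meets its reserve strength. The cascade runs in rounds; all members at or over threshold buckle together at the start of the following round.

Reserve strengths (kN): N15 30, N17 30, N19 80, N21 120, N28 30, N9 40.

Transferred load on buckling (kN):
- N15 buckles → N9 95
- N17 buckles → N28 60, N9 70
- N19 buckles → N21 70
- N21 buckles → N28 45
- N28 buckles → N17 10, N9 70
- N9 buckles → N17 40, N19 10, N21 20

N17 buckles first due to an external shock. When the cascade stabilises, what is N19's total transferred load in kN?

10

Round 1 — N17 buckles (initial).
  N28: +60 → 60 ≥ 30
  N9: +70 → 70 ≥ 40
Round 2 — N28, N9 buckle.
  N19: +10 → 10 < 80
  N21: +20 → 20 < 120
No further bucklings.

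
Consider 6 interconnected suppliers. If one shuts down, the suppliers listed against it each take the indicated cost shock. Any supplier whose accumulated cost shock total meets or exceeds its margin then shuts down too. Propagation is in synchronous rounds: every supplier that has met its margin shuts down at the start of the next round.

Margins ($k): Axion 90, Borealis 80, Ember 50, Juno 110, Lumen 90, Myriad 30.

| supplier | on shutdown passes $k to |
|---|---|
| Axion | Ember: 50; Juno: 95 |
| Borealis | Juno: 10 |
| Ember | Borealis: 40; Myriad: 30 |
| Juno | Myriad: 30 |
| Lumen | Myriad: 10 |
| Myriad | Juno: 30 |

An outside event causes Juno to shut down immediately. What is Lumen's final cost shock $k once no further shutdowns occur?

Round 1 — Juno shuts down (initial).
  Myriad: +30 → 30 ≥ 30
Round 2 — Myriad shuts down.
No further shutdowns.

0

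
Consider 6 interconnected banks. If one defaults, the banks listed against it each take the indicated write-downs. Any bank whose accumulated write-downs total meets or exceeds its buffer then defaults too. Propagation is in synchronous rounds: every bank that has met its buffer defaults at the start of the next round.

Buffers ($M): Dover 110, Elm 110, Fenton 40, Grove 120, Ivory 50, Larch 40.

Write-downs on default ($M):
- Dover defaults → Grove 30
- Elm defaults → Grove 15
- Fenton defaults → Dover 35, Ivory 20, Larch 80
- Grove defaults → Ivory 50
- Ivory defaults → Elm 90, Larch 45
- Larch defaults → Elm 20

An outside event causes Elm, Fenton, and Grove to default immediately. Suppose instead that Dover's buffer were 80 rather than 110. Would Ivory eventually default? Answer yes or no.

yes

With Dover's buffer at 80:
Round 1 — Elm, Fenton, Grove default (initial).
  Dover: +35 → 35 < 80
  Ivory: +20+50 → 70 ≥ 50
  Larch: +80 → 80 ≥ 40
Round 2 — Ivory, Larch default.
No further defaults.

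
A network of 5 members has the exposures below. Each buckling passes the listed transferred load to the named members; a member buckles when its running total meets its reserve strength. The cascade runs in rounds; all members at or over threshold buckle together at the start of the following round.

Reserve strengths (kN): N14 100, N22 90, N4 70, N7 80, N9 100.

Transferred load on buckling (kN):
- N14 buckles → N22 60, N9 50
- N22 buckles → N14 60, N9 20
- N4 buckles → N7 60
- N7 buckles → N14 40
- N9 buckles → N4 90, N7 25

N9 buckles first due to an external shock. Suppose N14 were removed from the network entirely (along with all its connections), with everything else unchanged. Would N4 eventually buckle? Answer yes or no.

With N14 removed:
Round 1 — N9 buckles (initial).
  N4: +90 → 90 ≥ 70
  N7: +25 → 25 < 80
Round 2 — N4 buckles.
  N7: +60 → 85 ≥ 80
Round 3 — N7 buckles.
No further bucklings.

yes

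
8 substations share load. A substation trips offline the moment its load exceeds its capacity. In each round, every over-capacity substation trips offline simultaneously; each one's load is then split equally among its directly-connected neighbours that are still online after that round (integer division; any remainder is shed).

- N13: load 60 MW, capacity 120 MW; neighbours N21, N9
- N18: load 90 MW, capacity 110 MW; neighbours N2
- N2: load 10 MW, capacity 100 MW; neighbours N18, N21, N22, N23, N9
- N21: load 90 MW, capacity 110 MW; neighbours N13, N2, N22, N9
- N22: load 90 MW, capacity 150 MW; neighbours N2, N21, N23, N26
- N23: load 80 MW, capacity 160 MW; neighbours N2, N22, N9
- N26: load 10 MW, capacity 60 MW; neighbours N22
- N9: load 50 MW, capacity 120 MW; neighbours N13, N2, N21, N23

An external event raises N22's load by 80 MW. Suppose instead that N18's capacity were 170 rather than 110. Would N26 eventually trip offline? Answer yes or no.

no

With N18's capacity at 170:
Round 1 — N22 at 170 > 150. N22 trips offline.
  N22 sheds 170 MW to N2, N21, N23, N26: 42 each (2 lost).
    N2: 10+42 = 52 ≤ 100
    N21: 90+42 = 132 > 110
    N23: 80+42 = 122 ≤ 160
    N26: 10+42 = 52 ≤ 60
Round 2 — N21 trips offline.
  N21 sheds 132 MW to N13, N2, N9: 44 each.
    N13: 60+44 = 104 ≤ 120
    N2: 52+44 = 96 ≤ 100
    N9: 50+44 = 94 ≤ 120
No further trips.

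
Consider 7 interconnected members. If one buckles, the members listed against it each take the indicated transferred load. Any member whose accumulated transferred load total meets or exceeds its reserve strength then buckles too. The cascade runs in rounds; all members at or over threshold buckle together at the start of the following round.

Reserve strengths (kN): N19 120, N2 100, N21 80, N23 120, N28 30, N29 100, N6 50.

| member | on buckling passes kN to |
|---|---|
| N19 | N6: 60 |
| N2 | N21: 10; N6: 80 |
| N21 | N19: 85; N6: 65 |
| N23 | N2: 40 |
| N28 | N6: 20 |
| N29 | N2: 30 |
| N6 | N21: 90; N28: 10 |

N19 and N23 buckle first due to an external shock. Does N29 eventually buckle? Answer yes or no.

no

Round 1 — N19, N23 buckle (initial).
  N2: +40 → 40 < 100
  N6: +60 → 60 ≥ 50
Round 2 — N6 buckles.
  N21: +90 → 90 ≥ 80
  N28: +10 → 10 < 30
Round 3 — N21 buckles.
No further bucklings.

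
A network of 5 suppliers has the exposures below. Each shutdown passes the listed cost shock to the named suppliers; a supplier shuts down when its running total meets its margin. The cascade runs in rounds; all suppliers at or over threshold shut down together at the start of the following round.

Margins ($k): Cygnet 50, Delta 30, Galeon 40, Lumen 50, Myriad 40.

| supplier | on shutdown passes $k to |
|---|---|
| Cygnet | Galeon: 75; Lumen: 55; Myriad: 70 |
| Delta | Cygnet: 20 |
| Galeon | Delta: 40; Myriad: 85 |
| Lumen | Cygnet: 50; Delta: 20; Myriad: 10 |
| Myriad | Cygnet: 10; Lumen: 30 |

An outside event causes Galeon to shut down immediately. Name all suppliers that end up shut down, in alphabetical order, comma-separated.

Delta, Galeon, Myriad

Round 1 — Galeon shuts down (initial).
  Delta: +40 → 40 ≥ 30
  Myriad: +85 → 85 ≥ 40
Round 2 — Delta, Myriad shut down.
  Cygnet: +20+10 → 30 < 50
  Lumen: +30 → 30 < 50
No further shutdowns.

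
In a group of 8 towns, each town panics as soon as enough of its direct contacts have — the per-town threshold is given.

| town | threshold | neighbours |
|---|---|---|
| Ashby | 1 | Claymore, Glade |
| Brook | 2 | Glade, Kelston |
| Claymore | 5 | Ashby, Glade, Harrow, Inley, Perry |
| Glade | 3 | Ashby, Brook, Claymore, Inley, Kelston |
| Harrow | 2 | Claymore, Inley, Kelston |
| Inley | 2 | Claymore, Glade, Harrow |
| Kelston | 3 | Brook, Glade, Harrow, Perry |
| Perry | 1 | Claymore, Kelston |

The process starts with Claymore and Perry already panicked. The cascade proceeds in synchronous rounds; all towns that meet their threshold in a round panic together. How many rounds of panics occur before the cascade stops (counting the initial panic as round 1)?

Round 1 — Claymore, Perry panic (initial).
Round 2 — checking thresholds:
  Ashby: 1 of 2 neighbours ≥ 1, panics.
  Glade: 1 of 5 neighbours < 3, below threshold.
  Harrow: 1 of 3 neighbours < 2, below threshold.
  Inley: 1 of 3 neighbours < 2, below threshold.
  Kelston: 1 of 4 neighbours < 3, below threshold.
Round 3 — no new panics; cascade stops.

2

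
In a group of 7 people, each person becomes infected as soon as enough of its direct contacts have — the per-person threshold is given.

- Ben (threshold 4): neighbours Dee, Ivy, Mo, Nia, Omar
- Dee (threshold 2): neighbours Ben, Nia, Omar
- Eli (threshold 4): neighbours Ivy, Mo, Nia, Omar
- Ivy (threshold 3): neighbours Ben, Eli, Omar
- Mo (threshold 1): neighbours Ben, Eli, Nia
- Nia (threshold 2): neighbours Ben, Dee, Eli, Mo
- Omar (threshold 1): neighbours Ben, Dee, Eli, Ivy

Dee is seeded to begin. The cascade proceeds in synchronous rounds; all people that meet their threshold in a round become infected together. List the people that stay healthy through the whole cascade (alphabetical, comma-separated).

Round 1 — Dee becomes infected (initial).
Round 2 — checking thresholds:
  Ben: 1 of 5 neighbours < 4, holds.
  Nia: 1 of 4 neighbours < 2, holds.
  Omar: 1 of 4 neighbours ≥ 1, becomes infected.
Round 3 — no new infections; cascade stops.

Ben, Eli, Ivy, Mo, Nia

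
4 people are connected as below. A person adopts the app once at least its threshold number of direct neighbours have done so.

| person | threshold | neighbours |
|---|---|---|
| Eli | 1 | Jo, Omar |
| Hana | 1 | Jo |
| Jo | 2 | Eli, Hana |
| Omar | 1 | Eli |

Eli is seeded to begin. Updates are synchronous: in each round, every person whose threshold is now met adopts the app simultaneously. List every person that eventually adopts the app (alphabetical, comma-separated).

Eli, Omar

Round 1 — Eli adopts the app (initial).
Round 2 — checking thresholds:
  Jo: 1 of 2 neighbours < 2, holds.
  Omar: 1 of 1 neighbours ≥ 1, adopts the app.
Round 3 — no new adoptions; cascade stops.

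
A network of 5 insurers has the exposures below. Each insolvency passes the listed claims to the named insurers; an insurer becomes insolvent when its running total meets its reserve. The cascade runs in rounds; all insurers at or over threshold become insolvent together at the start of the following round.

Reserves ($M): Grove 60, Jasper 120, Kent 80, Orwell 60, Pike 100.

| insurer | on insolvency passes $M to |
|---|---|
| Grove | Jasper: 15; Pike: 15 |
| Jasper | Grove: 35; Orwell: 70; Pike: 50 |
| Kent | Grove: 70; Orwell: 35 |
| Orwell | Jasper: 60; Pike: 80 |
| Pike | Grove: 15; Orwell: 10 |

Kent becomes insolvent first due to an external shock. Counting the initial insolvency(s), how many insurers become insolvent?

Round 1 — Kent becomes insolvent (initial).
  Grove: +70 → 70 ≥ 60
  Orwell: +35 → 35 < 60
Round 2 — Grove becomes insolvent.
  Jasper: +15 → 15 < 120
  Pike: +15 → 15 < 100
No further insolvencies.

2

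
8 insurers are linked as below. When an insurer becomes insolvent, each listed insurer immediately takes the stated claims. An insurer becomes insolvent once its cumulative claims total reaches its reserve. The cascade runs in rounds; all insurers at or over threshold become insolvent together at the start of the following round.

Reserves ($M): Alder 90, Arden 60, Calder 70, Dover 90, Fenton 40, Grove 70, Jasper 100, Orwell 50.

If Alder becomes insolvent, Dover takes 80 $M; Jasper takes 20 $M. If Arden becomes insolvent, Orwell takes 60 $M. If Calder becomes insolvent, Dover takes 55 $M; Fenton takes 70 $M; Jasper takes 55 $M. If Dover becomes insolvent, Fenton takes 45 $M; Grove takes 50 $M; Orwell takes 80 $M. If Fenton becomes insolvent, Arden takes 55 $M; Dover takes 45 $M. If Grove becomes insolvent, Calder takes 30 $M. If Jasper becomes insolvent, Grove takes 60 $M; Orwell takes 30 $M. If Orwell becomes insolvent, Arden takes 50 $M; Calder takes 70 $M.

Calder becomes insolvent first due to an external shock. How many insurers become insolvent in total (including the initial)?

5

Round 1 — Calder becomes insolvent (initial).
  Dover: +55 → 55 < 90
  Fenton: +70 → 70 ≥ 40
  Jasper: +55 → 55 < 100
Round 2 — Fenton becomes insolvent.
  Arden: +55 → 55 < 60
  Dover: +45 → 100 ≥ 90
Round 3 — Dover becomes insolvent.
  Grove: +50 → 50 < 70
  Orwell: +80 → 80 ≥ 50
Round 4 — Orwell becomes insolvent.
  Arden: +50 → 105 ≥ 60
Round 5 — Arden becomes insolvent.
No further insolvencies.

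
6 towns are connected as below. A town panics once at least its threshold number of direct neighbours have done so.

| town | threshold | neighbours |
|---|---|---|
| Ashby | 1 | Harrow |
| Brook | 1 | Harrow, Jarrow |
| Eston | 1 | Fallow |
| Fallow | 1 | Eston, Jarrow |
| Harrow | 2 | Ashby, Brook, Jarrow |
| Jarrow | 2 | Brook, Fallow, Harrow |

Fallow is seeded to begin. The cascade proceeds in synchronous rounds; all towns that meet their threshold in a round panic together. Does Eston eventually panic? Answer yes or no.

yes

Round 1 — Fallow panics (initial).
Round 2 — checking thresholds:
  Eston: 1 of 1 neighbours ≥ 1, panics.
  Jarrow: 1 of 3 neighbours < 2, below threshold.
Round 3 — no new panics; cascade stops.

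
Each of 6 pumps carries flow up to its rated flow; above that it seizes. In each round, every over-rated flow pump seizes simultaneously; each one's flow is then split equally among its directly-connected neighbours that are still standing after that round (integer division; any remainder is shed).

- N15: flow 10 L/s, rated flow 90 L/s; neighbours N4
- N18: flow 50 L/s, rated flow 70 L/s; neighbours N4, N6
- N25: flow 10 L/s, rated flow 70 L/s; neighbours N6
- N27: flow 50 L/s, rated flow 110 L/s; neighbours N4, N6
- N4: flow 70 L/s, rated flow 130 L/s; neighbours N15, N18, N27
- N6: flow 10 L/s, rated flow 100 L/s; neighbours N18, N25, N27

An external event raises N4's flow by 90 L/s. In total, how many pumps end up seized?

4

Round 1 — N4 at 160 > 130. N4 seizes.
  N4 sheds 160 L/s to N15, N18, N27: 53 each (1 lost).
    N15: 10+53 = 63 ≤ 90
    N18: 50+53 = 103 > 70
    N27: 50+53 = 103 ≤ 110
Round 2 — N18 seizes.
  N18 sheds 103 L/s to N6: 103 each.
    N6: 10+103 = 113 > 100
Round 3 — N6 seizes.
  N6 sheds 113 L/s to N25, N27: 56 each (1 lost).
    N25: 10+56 = 66 ≤ 70
    N27: 103+56 = 159 > 110
Round 4 — N27 seizes.
  N27 sheds 159 L/s: no online neighbours, lost.
No further seizures.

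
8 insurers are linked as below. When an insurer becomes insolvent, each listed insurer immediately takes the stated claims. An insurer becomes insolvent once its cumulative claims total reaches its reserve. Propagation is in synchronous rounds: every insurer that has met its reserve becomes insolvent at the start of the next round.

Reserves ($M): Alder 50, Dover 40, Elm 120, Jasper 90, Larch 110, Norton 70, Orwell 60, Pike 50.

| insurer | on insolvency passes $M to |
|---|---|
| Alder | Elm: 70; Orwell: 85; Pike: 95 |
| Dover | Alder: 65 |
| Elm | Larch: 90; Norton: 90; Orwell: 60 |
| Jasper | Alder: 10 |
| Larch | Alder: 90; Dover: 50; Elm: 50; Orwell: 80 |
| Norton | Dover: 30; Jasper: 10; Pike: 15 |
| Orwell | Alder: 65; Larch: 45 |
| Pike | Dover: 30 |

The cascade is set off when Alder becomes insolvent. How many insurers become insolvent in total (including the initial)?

3

Round 1 — Alder becomes insolvent (initial).
  Elm: +70 → 70 < 120
  Orwell: +85 → 85 ≥ 60
  Pike: +95 → 95 ≥ 50
Round 2 — Orwell, Pike become insolvent.
  Dover: +30 → 30 < 40
  Larch: +45 → 45 < 110
No further insolvencies.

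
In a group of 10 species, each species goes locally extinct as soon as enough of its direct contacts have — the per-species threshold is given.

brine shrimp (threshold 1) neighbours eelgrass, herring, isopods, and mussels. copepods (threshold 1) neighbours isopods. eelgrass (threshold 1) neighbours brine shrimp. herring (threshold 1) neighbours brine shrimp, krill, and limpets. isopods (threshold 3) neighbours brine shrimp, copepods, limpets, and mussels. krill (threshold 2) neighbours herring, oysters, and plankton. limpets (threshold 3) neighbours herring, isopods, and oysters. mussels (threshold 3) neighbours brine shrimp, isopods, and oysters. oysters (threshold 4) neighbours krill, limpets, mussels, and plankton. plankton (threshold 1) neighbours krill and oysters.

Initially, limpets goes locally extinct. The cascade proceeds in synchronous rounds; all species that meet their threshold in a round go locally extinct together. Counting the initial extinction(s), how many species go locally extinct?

4

Round 1 — limpets goes locally extinct (initial).
Round 2 — checking thresholds:
  herring: 1 of 3 neighbours ≥ 1, goes locally extinct.
  isopods: 1 of 4 neighbours < 3, below threshold.
  oysters: 1 of 4 neighbours < 4, below threshold.
Round 3 — checking thresholds:
  brine shrimp: 1 of 4 neighbours ≥ 1, goes locally extinct.
  isopods: 1 of 4 neighbours < 3, below threshold.
  krill: 1 of 3 neighbours < 2, below threshold.
  oysters: 1 of 4 neighbours < 4, below threshold.
Round 4 — checking thresholds:
  eelgrass: 1 of 1 neighbours ≥ 1, goes locally extinct.
  isopods: 2 of 4 neighbours < 3, below threshold.
  krill: 1 of 3 neighbours < 2, below threshold.
  mussels: 1 of 3 neighbours < 3, below threshold.
  oysters: 1 of 4 neighbours < 4, below threshold.
Round 5 — no new extinctions; cascade stops.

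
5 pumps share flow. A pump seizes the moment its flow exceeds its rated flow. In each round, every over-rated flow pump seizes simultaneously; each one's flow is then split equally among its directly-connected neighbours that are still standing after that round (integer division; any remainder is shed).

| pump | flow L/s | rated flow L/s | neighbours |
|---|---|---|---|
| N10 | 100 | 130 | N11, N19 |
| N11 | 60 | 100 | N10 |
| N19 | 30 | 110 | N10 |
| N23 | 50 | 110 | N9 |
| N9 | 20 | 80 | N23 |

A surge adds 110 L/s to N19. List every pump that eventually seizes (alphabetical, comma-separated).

N10, N11, N19

Round 1 — N19 at 140 > 110. N19 seizes.
  N19 sheds 140 L/s to N10: 140 each.
    N10: 100+140 = 240 > 130
Round 2 — N10 seizes.
  N10 sheds 240 L/s to N11: 240 each.
    N11: 60+240 = 300 > 100
Round 3 — N11 seizes.
  N11 sheds 300 L/s: no online neighbours, lost.
No further seizures.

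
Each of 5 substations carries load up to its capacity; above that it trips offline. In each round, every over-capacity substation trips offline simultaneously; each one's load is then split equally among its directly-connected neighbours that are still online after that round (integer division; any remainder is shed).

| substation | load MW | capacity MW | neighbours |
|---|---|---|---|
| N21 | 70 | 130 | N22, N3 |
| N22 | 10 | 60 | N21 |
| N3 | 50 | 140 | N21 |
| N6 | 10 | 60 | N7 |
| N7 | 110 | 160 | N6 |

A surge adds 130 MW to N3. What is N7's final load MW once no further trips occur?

110

Round 1 — N3 at 180 > 140. N3 trips offline.
  N3 sheds 180 MW to N21: 180 each.
    N21: 70+180 = 250 > 130
Round 2 — N21 trips offline.
  N21 sheds 250 MW to N22: 250 each.
    N22: 10+250 = 260 > 60
Round 3 — N22 trips offline.
  N22 sheds 260 MW: no online neighbours, lost.
No further trips.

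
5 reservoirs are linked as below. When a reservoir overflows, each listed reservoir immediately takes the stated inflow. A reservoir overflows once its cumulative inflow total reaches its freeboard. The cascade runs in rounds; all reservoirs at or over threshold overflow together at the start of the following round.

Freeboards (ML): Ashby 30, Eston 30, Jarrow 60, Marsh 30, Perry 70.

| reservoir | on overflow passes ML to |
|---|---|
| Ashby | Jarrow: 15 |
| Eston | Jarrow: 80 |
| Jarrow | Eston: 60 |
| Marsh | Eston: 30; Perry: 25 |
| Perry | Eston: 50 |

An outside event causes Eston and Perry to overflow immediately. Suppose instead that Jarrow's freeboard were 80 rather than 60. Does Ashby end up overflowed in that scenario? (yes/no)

no

With Jarrow's freeboard at 80:
Round 1 — Eston, Perry overflow (initial).
  Jarrow: +80 → 80 ≥ 80
Round 2 — Jarrow overflows.
No further overflows.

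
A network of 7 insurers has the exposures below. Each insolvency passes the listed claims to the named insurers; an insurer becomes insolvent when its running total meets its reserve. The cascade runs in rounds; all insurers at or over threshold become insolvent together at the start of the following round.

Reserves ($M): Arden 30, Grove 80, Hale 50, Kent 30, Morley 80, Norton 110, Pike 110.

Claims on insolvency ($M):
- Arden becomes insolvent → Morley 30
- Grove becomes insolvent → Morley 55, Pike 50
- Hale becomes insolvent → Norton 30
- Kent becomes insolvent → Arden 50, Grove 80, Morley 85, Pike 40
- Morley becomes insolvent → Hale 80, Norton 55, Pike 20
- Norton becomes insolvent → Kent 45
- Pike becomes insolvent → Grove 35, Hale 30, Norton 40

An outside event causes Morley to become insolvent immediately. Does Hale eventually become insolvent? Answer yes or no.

yes

Round 1 — Morley becomes insolvent (initial).
  Hale: +80 → 80 ≥ 50
  Norton: +55 → 55 < 110
  Pike: +20 → 20 < 110
Round 2 — Hale becomes insolvent.
  Norton: +30 → 85 < 110
No further insolvencies.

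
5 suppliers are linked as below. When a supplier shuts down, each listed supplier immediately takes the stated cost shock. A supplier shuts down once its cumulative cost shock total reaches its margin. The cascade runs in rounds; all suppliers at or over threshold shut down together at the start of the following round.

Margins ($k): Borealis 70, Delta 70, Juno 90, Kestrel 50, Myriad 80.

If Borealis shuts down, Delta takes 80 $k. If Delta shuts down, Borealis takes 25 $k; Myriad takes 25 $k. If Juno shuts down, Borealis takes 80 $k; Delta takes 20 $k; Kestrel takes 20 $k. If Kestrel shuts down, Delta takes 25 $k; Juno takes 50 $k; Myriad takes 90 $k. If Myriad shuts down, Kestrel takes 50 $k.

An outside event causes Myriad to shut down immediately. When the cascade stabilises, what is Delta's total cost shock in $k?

25

Round 1 — Myriad shuts down (initial).
  Kestrel: +50 → 50 ≥ 50
Round 2 — Kestrel shuts down.
  Delta: +25 → 25 < 70
  Juno: +50 → 50 < 90
No further shutdowns.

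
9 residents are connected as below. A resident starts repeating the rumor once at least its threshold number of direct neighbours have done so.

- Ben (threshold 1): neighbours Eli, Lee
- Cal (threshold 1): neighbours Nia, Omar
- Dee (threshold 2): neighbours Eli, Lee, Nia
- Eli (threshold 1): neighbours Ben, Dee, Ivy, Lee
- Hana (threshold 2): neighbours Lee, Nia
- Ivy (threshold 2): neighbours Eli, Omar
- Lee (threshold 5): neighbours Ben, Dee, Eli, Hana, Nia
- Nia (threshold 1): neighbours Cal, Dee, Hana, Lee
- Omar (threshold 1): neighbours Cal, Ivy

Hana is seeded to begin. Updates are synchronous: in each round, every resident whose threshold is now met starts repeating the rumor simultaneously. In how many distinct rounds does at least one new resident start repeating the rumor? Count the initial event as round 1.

Round 1 — Hana starts repeating the rumor (initial).
Round 2 — checking thresholds:
  Lee: 1 of 5 neighbours < 5, not yet.
  Nia: 1 of 4 neighbours ≥ 1, starts repeating the rumor.
Round 3 — checking thresholds:
  Cal: 1 of 2 neighbours ≥ 1, starts repeating the rumor.
  Dee: 1 of 3 neighbours < 2, not yet.
  Lee: 2 of 5 neighbours < 5, not yet.
Round 4 — checking thresholds:
  Dee: 1 of 3 neighbours < 2, not yet.
  Lee: 2 of 5 neighbours < 5, not yet.
  Omar: 1 of 2 neighbours ≥ 1, starts repeating the rumor.
Round 5 — no new spreads; cascade stops.

4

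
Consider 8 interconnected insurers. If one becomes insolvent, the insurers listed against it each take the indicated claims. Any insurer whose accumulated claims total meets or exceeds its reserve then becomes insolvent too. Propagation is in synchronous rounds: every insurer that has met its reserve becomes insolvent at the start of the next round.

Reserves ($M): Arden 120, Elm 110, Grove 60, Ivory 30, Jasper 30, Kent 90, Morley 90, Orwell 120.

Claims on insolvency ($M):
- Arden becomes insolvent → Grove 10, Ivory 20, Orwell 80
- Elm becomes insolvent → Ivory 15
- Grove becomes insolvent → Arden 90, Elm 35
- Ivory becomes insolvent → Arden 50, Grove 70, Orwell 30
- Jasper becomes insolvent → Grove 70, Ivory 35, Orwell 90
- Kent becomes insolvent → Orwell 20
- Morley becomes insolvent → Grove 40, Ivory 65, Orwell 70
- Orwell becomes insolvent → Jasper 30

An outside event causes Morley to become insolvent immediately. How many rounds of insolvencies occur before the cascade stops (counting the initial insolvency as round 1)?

Round 1 — Morley becomes insolvent (initial).
  Grove: +40 → 40 < 60
  Ivory: +65 → 65 ≥ 30
  Orwell: +70 → 70 < 120
Round 2 — Ivory becomes insolvent.
  Arden: +50 → 50 < 120
  Grove: +70 → 110 ≥ 60
  Orwell: +30 → 100 < 120
Round 3 — Grove becomes insolvent.
  Arden: +90 → 140 ≥ 120
  Elm: +35 → 35 < 110
Round 4 — Arden becomes insolvent.
  Orwell: +80 → 180 ≥ 120
Round 5 — Orwell becomes insolvent.
  Jasper: +30 → 30 ≥ 30
Round 6 — Jasper becomes insolvent.
No further insolvencies.

6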